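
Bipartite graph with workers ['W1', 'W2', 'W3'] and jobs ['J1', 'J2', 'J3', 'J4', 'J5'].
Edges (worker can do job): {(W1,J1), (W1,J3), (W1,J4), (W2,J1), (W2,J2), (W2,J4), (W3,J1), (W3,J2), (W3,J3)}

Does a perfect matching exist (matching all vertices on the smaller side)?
Yes, perfect matching exists (size 3)

Perfect matching: {(W1,J4), (W2,J1), (W3,J3)}
All 3 vertices on the smaller side are matched.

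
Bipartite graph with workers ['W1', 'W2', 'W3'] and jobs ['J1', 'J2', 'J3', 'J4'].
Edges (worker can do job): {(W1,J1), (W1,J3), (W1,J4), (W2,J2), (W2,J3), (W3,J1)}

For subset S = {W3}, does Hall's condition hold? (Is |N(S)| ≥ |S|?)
Yes: |N(S)| = 1, |S| = 1

Subset S = {W3}
Neighbors N(S) = {J1}

|N(S)| = 1, |S| = 1
Hall's condition: |N(S)| ≥ |S| is satisfied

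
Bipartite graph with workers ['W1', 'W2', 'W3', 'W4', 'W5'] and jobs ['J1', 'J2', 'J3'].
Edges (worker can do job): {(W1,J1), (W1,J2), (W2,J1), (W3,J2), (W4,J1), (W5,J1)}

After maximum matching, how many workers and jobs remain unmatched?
Unmatched: 3 workers, 1 jobs

Maximum matching size: 2
Workers: 5 total, 2 matched, 3 unmatched
Jobs: 3 total, 2 matched, 1 unmatched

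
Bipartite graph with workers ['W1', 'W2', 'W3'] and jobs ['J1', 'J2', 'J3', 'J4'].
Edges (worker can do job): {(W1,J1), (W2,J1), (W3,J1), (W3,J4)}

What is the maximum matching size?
Maximum matching size = 2

Maximum matching: {(W1,J1), (W3,J4)}
Size: 2

This assigns 2 workers to 2 distinct jobs.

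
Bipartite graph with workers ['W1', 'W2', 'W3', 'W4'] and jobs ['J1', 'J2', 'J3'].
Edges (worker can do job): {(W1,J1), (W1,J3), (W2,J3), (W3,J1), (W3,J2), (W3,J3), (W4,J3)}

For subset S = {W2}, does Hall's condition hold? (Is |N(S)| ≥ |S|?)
Yes: |N(S)| = 1, |S| = 1

Subset S = {W2}
Neighbors N(S) = {J3}

|N(S)| = 1, |S| = 1
Hall's condition: |N(S)| ≥ |S| is satisfied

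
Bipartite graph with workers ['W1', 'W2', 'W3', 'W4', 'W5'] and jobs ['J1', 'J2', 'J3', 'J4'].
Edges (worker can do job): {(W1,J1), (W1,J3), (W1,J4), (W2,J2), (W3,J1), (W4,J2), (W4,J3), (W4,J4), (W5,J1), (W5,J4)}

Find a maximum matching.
Matching: {(W2,J2), (W3,J1), (W4,J3), (W5,J4)}

Maximum matching (size 4):
  W2 → J2
  W3 → J1
  W4 → J3
  W5 → J4

Each worker is assigned to at most one job, and each job to at most one worker.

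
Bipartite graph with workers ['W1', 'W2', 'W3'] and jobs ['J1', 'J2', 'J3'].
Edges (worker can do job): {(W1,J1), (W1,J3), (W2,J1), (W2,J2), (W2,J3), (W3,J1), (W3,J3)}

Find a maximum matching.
Matching: {(W1,J1), (W2,J2), (W3,J3)}

Maximum matching (size 3):
  W1 → J1
  W2 → J2
  W3 → J3

Each worker is assigned to at most one job, and each job to at most one worker.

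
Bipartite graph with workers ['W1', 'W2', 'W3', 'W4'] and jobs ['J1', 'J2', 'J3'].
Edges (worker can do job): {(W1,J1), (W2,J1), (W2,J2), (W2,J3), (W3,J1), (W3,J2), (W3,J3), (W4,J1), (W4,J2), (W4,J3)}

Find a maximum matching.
Matching: {(W2,J3), (W3,J1), (W4,J2)}

Maximum matching (size 3):
  W2 → J3
  W3 → J1
  W4 → J2

Each worker is assigned to at most one job, and each job to at most one worker.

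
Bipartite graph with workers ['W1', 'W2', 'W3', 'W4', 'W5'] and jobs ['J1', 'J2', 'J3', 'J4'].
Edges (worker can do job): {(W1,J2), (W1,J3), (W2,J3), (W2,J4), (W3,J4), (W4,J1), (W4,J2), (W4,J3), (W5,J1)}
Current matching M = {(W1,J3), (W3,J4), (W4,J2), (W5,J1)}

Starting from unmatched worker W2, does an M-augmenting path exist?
No augmenting path from W2

Alternating search from W2 reaches jobs: {J1, J2, J3, J4}.
Every reachable job is already matched in M, and following those matched edges back to workers exposes no further unvisited jobs.
No M-augmenting path from W2 exists.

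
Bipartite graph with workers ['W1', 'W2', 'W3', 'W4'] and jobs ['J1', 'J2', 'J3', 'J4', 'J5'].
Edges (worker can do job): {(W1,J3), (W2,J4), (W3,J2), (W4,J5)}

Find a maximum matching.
Matching: {(W1,J3), (W2,J4), (W3,J2), (W4,J5)}

Maximum matching (size 4):
  W1 → J3
  W2 → J4
  W3 → J2
  W4 → J5

Each worker is assigned to at most one job, and each job to at most one worker.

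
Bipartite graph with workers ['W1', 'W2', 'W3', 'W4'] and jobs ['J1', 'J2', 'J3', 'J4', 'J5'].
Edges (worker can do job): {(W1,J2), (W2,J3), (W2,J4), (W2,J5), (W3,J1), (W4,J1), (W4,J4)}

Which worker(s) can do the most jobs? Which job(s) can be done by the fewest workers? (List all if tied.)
Most versatile: W2 (3 jobs); Least covered: J2, J3, J5 (1 workers)

Worker degrees (jobs they can do): W1:1, W2:3, W3:1, W4:2
Job degrees (workers who can do it): J1:2, J2:1, J3:1, J4:2, J5:1

Maximum worker degree is 3, achieved by: W2
Minimum job degree is 1, achieved by: J2, J3, J5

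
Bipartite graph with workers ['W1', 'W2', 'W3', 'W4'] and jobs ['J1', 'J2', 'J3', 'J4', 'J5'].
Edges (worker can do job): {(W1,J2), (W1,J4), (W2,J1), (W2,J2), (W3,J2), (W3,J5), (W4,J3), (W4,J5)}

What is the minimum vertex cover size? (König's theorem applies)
Minimum vertex cover size = 4

By König's theorem: in bipartite graphs,
min vertex cover = max matching = 4

Maximum matching has size 4, so minimum vertex cover also has size 4.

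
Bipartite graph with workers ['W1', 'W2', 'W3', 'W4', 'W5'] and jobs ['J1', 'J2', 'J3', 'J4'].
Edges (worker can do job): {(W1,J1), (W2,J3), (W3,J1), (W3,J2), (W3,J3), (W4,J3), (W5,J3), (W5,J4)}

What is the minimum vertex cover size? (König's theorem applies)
Minimum vertex cover size = 4

By König's theorem: in bipartite graphs,
min vertex cover = max matching = 4

Maximum matching has size 4, so minimum vertex cover also has size 4.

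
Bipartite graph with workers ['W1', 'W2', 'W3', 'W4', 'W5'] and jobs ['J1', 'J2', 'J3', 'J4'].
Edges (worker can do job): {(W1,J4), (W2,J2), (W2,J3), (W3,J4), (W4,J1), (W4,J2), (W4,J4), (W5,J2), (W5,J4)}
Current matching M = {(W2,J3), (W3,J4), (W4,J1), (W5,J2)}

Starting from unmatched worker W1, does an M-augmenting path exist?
No augmenting path from W1

Alternating search from W1 reaches jobs: {J4}.
Every reachable job is already matched in M, and following those matched edges back to workers exposes no further unvisited jobs.
No M-augmenting path from W1 exists.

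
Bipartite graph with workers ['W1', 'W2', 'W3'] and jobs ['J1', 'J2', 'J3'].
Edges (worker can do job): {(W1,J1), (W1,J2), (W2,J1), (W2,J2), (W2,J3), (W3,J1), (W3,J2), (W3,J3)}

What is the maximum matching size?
Maximum matching size = 3

Maximum matching: {(W1,J1), (W2,J3), (W3,J2)}
Size: 3

This assigns 3 workers to 3 distinct jobs.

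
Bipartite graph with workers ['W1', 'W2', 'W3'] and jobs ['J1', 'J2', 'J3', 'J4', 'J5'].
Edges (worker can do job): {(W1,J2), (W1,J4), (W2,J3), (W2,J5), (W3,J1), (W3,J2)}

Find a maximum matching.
Matching: {(W1,J4), (W2,J3), (W3,J2)}

Maximum matching (size 3):
  W1 → J4
  W2 → J3
  W3 → J2

Each worker is assigned to at most one job, and each job to at most one worker.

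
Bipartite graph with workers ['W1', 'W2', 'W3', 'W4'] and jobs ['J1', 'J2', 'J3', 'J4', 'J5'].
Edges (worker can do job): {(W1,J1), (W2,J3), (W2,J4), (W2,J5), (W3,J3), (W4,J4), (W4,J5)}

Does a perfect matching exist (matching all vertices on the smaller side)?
Yes, perfect matching exists (size 4)

Perfect matching: {(W1,J1), (W2,J5), (W3,J3), (W4,J4)}
All 4 vertices on the smaller side are matched.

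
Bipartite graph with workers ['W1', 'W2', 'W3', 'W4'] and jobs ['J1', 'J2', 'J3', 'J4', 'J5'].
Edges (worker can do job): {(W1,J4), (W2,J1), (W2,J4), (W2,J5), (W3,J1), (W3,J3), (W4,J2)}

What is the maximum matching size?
Maximum matching size = 4

Maximum matching: {(W1,J4), (W2,J5), (W3,J3), (W4,J2)}
Size: 4

This assigns 4 workers to 4 distinct jobs.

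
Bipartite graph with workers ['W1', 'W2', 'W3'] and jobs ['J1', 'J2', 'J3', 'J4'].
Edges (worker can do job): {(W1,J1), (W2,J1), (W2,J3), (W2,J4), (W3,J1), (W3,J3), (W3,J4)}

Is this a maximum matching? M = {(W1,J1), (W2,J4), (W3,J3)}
Yes, size 3 is maximum

Proposed matching has size 3.
Maximum matching size for this graph: 3.

This is a maximum matching.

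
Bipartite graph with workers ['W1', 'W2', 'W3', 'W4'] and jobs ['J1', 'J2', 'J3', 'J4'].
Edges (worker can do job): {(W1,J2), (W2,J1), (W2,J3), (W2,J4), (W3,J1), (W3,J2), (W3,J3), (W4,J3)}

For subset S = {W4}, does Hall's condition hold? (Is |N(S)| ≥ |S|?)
Yes: |N(S)| = 1, |S| = 1

Subset S = {W4}
Neighbors N(S) = {J3}

|N(S)| = 1, |S| = 1
Hall's condition: |N(S)| ≥ |S| is satisfied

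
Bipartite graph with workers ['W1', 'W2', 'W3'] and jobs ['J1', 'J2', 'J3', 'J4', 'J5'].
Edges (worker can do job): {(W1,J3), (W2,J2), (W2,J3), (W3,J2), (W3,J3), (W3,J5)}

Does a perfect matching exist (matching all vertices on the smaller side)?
Yes, perfect matching exists (size 3)

Perfect matching: {(W1,J3), (W2,J2), (W3,J5)}
All 3 vertices on the smaller side are matched.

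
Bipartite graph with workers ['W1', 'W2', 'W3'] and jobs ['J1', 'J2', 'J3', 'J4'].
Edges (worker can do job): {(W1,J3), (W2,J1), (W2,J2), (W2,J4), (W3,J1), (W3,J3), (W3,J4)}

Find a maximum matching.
Matching: {(W1,J3), (W2,J2), (W3,J4)}

Maximum matching (size 3):
  W1 → J3
  W2 → J2
  W3 → J4

Each worker is assigned to at most one job, and each job to at most one worker.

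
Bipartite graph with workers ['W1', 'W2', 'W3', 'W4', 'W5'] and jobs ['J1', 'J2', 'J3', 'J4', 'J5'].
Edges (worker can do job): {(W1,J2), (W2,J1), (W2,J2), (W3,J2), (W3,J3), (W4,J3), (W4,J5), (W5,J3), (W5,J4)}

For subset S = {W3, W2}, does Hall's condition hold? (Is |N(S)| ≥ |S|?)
Yes: |N(S)| = 3, |S| = 2

Subset S = {W3, W2}
Neighbors N(S) = {J1, J2, J3}

|N(S)| = 3, |S| = 2
Hall's condition: |N(S)| ≥ |S| is satisfied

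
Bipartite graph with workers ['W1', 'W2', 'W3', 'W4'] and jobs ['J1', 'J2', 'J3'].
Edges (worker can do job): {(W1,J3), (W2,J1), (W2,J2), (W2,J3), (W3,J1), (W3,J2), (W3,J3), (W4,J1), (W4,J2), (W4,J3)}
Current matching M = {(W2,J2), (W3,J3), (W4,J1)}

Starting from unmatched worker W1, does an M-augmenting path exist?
No augmenting path from W1

Alternating search from W1 reaches jobs: {J1, J2, J3}.
Every reachable job is already matched in M, and following those matched edges back to workers exposes no further unvisited jobs.
No M-augmenting path from W1 exists.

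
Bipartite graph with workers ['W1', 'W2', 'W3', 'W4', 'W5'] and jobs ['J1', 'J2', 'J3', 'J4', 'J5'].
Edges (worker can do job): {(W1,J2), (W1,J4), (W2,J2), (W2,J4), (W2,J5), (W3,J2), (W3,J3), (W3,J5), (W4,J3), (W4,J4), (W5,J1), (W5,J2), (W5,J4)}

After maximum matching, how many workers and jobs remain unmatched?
Unmatched: 0 workers, 0 jobs

Maximum matching size: 5
Workers: 5 total, 5 matched, 0 unmatched
Jobs: 5 total, 5 matched, 0 unmatched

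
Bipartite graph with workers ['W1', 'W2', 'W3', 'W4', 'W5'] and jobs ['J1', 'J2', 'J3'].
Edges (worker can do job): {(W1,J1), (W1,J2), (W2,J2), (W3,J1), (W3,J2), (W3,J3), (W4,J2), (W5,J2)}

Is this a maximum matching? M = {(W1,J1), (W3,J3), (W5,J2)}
Yes, size 3 is maximum

Proposed matching has size 3.
Maximum matching size for this graph: 3.

This is a maximum matching.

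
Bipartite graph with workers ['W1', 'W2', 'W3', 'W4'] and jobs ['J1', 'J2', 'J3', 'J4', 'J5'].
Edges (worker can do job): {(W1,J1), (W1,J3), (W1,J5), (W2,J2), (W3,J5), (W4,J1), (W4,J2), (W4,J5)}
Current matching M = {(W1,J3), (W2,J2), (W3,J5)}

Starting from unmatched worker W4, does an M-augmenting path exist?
Yes: W4 → J1

An M-augmenting path alternates non-matching / matching edges, starting and ending at unmatched vertices.
Path: W4 → J1
(J1 is unmatched in M, so the path is augmenting.)
Flipping edges along this path would increase |M| from 3 to 4.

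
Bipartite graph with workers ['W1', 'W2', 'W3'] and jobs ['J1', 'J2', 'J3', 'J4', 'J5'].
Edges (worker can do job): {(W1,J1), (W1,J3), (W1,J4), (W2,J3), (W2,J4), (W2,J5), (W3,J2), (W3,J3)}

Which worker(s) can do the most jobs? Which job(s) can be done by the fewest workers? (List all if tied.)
Most versatile: W1, W2 (3 jobs); Least covered: J1, J2, J5 (1 workers)

Worker degrees (jobs they can do): W1:3, W2:3, W3:2
Job degrees (workers who can do it): J1:1, J2:1, J3:3, J4:2, J5:1

Maximum worker degree is 3, achieved by: W1, W2
Minimum job degree is 1, achieved by: J1, J2, J5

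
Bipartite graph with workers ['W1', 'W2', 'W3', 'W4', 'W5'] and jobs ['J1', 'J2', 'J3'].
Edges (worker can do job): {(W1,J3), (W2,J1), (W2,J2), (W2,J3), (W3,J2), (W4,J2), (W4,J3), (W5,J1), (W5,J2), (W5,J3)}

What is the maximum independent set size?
Maximum independent set = 5

By König's theorem:
- Min vertex cover = Max matching = 3
- Max independent set = Total vertices - Min vertex cover
- Max independent set = 8 - 3 = 5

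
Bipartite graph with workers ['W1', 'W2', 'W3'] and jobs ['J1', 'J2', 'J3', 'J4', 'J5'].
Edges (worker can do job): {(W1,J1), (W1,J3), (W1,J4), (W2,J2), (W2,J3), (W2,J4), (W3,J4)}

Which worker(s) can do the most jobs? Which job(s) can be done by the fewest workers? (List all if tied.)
Most versatile: W1, W2 (3 jobs); Least covered: J5 (0 workers)

Worker degrees (jobs they can do): W1:3, W2:3, W3:1
Job degrees (workers who can do it): J1:1, J2:1, J3:2, J4:3, J5:0

Maximum worker degree is 3, achieved by: W1, W2
Minimum job degree is 0, achieved by: J5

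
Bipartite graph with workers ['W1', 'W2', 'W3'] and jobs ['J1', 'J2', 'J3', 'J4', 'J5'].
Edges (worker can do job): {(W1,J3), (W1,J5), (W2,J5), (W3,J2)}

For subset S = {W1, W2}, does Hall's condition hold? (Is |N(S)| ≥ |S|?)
Yes: |N(S)| = 2, |S| = 2

Subset S = {W1, W2}
Neighbors N(S) = {J3, J5}

|N(S)| = 2, |S| = 2
Hall's condition: |N(S)| ≥ |S| is satisfied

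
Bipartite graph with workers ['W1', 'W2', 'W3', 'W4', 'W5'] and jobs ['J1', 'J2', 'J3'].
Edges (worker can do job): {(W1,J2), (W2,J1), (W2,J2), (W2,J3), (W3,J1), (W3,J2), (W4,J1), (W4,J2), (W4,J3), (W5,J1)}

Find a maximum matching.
Matching: {(W3,J2), (W4,J3), (W5,J1)}

Maximum matching (size 3):
  W3 → J2
  W4 → J3
  W5 → J1

Each worker is assigned to at most one job, and each job to at most one worker.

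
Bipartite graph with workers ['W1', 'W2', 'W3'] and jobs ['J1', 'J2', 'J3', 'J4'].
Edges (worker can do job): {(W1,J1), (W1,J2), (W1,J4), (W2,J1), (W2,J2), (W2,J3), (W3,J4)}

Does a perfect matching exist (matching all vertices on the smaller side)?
Yes, perfect matching exists (size 3)

Perfect matching: {(W1,J1), (W2,J2), (W3,J4)}
All 3 vertices on the smaller side are matched.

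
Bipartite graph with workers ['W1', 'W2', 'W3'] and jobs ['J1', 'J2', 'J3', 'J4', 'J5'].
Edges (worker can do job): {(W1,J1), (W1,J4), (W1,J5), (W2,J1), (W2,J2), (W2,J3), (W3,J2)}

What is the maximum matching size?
Maximum matching size = 3

Maximum matching: {(W1,J1), (W2,J3), (W3,J2)}
Size: 3

This assigns 3 workers to 3 distinct jobs.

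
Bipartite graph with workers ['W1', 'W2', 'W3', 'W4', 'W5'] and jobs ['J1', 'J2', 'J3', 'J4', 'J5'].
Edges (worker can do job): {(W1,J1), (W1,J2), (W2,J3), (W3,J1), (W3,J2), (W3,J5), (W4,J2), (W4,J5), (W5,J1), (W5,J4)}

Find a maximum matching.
Matching: {(W1,J1), (W2,J3), (W3,J5), (W4,J2), (W5,J4)}

Maximum matching (size 5):
  W1 → J1
  W2 → J3
  W3 → J5
  W4 → J2
  W5 → J4

Each worker is assigned to at most one job, and each job to at most one worker.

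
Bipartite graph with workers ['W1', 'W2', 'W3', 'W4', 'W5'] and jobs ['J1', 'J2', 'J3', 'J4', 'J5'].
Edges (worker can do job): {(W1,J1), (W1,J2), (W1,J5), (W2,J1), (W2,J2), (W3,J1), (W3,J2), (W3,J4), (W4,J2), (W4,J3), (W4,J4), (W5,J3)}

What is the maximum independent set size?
Maximum independent set = 5

By König's theorem:
- Min vertex cover = Max matching = 5
- Max independent set = Total vertices - Min vertex cover
- Max independent set = 10 - 5 = 5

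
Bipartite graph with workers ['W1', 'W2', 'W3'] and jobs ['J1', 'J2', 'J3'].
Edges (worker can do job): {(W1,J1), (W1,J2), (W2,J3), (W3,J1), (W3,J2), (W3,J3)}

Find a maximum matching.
Matching: {(W1,J1), (W2,J3), (W3,J2)}

Maximum matching (size 3):
  W1 → J1
  W2 → J3
  W3 → J2

Each worker is assigned to at most one job, and each job to at most one worker.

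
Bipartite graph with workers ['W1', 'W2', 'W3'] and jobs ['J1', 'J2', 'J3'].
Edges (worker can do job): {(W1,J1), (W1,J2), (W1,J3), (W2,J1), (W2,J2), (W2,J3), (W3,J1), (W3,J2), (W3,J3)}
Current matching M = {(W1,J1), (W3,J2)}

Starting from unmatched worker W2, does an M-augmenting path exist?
Yes: W2 → J1 → W1 → J2 → W3 → J3

An M-augmenting path alternates non-matching / matching edges, starting and ending at unmatched vertices.
Path: W2 → J1 → W1 → J2 → W3 → J3
(J3 is unmatched in M, so the path is augmenting.)
Flipping edges along this path would increase |M| from 2 to 3.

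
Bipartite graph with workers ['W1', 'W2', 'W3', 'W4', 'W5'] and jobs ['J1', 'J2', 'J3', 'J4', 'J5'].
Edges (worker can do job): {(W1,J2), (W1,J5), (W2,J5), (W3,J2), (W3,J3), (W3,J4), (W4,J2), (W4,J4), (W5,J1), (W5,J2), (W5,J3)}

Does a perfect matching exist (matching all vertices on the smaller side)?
Yes, perfect matching exists (size 5)

Perfect matching: {(W1,J2), (W2,J5), (W3,J3), (W4,J4), (W5,J1)}
All 5 vertices on the smaller side are matched.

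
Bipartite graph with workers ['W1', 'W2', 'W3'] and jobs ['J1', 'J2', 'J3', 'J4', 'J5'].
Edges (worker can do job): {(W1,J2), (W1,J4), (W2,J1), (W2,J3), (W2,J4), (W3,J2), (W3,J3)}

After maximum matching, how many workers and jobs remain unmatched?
Unmatched: 0 workers, 2 jobs

Maximum matching size: 3
Workers: 3 total, 3 matched, 0 unmatched
Jobs: 5 total, 3 matched, 2 unmatched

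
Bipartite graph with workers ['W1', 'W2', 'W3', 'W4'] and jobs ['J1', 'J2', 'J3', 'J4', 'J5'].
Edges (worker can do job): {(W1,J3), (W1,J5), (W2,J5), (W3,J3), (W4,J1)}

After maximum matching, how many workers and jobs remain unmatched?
Unmatched: 1 workers, 2 jobs

Maximum matching size: 3
Workers: 4 total, 3 matched, 1 unmatched
Jobs: 5 total, 3 matched, 2 unmatched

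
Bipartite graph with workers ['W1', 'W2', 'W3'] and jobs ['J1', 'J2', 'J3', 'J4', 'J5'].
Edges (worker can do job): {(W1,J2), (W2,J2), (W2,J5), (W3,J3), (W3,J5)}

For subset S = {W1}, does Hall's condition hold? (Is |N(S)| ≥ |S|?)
Yes: |N(S)| = 1, |S| = 1

Subset S = {W1}
Neighbors N(S) = {J2}

|N(S)| = 1, |S| = 1
Hall's condition: |N(S)| ≥ |S| is satisfied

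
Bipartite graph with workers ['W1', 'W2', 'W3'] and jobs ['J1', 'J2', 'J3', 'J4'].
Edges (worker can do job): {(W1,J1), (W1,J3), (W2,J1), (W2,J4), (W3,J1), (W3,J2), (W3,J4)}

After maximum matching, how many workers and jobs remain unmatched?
Unmatched: 0 workers, 1 jobs

Maximum matching size: 3
Workers: 3 total, 3 matched, 0 unmatched
Jobs: 4 total, 3 matched, 1 unmatched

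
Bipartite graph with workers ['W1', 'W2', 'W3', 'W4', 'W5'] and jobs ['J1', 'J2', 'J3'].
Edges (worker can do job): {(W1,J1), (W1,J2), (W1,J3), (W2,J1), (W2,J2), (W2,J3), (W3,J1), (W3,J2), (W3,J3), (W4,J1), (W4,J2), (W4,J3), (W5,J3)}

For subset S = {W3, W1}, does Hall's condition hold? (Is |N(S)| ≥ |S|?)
Yes: |N(S)| = 3, |S| = 2

Subset S = {W3, W1}
Neighbors N(S) = {J1, J2, J3}

|N(S)| = 3, |S| = 2
Hall's condition: |N(S)| ≥ |S| is satisfied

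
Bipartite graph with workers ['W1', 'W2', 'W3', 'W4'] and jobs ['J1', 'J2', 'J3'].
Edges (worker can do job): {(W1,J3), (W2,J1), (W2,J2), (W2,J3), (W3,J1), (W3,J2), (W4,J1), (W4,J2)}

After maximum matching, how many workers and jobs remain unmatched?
Unmatched: 1 workers, 0 jobs

Maximum matching size: 3
Workers: 4 total, 3 matched, 1 unmatched
Jobs: 3 total, 3 matched, 0 unmatched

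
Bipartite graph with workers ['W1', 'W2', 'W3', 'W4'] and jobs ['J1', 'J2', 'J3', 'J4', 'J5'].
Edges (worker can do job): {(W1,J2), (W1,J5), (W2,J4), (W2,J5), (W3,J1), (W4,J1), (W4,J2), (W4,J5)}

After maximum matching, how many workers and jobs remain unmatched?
Unmatched: 0 workers, 1 jobs

Maximum matching size: 4
Workers: 4 total, 4 matched, 0 unmatched
Jobs: 5 total, 4 matched, 1 unmatched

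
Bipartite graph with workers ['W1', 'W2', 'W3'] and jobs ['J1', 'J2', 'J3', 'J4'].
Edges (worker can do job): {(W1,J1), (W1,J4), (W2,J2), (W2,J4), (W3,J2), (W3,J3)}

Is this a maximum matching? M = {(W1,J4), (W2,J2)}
No, size 2 is not maximum

Proposed matching has size 2.
Maximum matching size for this graph: 3.

This is NOT maximum - can be improved to size 3.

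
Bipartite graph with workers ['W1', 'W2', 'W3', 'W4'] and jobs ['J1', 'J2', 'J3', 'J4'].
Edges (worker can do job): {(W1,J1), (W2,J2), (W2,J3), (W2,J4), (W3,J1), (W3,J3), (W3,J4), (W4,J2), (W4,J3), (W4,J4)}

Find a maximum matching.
Matching: {(W1,J1), (W2,J2), (W3,J3), (W4,J4)}

Maximum matching (size 4):
  W1 → J1
  W2 → J2
  W3 → J3
  W4 → J4

Each worker is assigned to at most one job, and each job to at most one worker.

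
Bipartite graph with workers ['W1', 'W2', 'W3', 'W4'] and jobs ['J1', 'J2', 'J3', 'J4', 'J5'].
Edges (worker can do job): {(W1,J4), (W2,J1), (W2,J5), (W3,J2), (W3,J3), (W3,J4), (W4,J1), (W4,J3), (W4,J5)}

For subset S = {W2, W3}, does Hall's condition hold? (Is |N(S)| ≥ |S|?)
Yes: |N(S)| = 5, |S| = 2

Subset S = {W2, W3}
Neighbors N(S) = {J1, J2, J3, J4, J5}

|N(S)| = 5, |S| = 2
Hall's condition: |N(S)| ≥ |S| is satisfied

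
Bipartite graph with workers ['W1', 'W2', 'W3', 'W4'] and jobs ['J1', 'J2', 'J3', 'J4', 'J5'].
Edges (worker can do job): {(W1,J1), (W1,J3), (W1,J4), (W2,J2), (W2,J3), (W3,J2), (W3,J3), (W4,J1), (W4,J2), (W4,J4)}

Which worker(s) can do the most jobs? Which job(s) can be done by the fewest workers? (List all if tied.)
Most versatile: W1, W4 (3 jobs); Least covered: J5 (0 workers)

Worker degrees (jobs they can do): W1:3, W2:2, W3:2, W4:3
Job degrees (workers who can do it): J1:2, J2:3, J3:3, J4:2, J5:0

Maximum worker degree is 3, achieved by: W1, W4
Minimum job degree is 0, achieved by: J5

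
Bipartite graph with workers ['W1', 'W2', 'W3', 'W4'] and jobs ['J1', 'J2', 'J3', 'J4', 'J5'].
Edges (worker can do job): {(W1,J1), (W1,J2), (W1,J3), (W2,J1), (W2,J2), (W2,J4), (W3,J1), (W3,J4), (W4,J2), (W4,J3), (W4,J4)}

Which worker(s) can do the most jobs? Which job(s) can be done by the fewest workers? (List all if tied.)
Most versatile: W1, W2, W4 (3 jobs); Least covered: J5 (0 workers)

Worker degrees (jobs they can do): W1:3, W2:3, W3:2, W4:3
Job degrees (workers who can do it): J1:3, J2:3, J3:2, J4:3, J5:0

Maximum worker degree is 3, achieved by: W1, W2, W4
Minimum job degree is 0, achieved by: J5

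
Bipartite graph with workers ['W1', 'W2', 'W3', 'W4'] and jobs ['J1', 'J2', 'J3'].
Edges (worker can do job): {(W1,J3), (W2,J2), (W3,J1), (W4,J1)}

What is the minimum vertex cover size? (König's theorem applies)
Minimum vertex cover size = 3

By König's theorem: in bipartite graphs,
min vertex cover = max matching = 3

Maximum matching has size 3, so minimum vertex cover also has size 3.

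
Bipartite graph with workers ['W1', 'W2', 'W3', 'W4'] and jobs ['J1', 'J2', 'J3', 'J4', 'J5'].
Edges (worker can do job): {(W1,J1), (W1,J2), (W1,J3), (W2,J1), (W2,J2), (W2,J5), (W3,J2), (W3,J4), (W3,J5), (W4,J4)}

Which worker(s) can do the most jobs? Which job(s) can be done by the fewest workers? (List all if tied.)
Most versatile: W1, W2, W3 (3 jobs); Least covered: J3 (1 workers)

Worker degrees (jobs they can do): W1:3, W2:3, W3:3, W4:1
Job degrees (workers who can do it): J1:2, J2:3, J3:1, J4:2, J5:2

Maximum worker degree is 3, achieved by: W1, W2, W3
Minimum job degree is 1, achieved by: J3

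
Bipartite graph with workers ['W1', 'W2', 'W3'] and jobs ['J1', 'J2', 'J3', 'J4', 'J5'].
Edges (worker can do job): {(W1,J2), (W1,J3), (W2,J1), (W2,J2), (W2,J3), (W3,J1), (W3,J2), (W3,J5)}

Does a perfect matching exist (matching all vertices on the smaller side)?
Yes, perfect matching exists (size 3)

Perfect matching: {(W1,J3), (W2,J1), (W3,J5)}
All 3 vertices on the smaller side are matched.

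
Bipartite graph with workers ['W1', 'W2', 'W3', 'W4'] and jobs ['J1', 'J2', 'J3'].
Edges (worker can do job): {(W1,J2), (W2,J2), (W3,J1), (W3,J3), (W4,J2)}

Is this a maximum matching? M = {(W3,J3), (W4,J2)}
Yes, size 2 is maximum

Proposed matching has size 2.
Maximum matching size for this graph: 2.

This is a maximum matching.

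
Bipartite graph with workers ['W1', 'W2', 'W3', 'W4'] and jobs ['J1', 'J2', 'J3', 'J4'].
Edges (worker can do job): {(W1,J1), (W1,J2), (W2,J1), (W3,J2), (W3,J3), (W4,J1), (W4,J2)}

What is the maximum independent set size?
Maximum independent set = 5

By König's theorem:
- Min vertex cover = Max matching = 3
- Max independent set = Total vertices - Min vertex cover
- Max independent set = 8 - 3 = 5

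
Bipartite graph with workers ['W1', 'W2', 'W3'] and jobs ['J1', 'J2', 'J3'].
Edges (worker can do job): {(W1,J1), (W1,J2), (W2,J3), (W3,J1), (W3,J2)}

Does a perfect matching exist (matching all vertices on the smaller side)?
Yes, perfect matching exists (size 3)

Perfect matching: {(W1,J1), (W2,J3), (W3,J2)}
All 3 vertices on the smaller side are matched.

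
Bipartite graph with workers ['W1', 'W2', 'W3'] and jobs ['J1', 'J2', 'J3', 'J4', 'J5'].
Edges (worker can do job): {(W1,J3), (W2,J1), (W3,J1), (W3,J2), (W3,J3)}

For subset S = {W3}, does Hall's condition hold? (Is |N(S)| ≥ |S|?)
Yes: |N(S)| = 3, |S| = 1

Subset S = {W3}
Neighbors N(S) = {J1, J2, J3}

|N(S)| = 3, |S| = 1
Hall's condition: |N(S)| ≥ |S| is satisfied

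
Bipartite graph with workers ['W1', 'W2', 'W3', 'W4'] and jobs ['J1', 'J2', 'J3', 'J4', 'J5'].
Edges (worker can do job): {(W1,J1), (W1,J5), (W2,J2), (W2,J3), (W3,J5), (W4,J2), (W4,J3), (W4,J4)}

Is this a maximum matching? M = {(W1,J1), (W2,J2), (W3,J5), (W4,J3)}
Yes, size 4 is maximum

Proposed matching has size 4.
Maximum matching size for this graph: 4.

This is a maximum matching.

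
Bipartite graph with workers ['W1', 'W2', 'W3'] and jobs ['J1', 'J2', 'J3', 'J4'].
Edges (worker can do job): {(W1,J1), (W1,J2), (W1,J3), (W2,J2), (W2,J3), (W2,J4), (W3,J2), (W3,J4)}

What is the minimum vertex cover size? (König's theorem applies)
Minimum vertex cover size = 3

By König's theorem: in bipartite graphs,
min vertex cover = max matching = 3

Maximum matching has size 3, so minimum vertex cover also has size 3.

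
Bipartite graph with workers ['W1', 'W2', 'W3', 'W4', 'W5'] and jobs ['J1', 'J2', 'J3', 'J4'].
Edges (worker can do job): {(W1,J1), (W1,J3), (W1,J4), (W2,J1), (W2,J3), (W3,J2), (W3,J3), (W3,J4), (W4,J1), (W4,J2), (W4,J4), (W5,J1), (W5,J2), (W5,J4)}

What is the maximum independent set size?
Maximum independent set = 5

By König's theorem:
- Min vertex cover = Max matching = 4
- Max independent set = Total vertices - Min vertex cover
- Max independent set = 9 - 4 = 5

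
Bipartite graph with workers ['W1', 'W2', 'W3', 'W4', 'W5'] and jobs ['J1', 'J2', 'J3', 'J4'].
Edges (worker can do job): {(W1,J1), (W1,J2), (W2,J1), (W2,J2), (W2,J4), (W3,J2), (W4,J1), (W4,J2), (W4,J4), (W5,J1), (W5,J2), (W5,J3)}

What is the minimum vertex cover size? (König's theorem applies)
Minimum vertex cover size = 4

By König's theorem: in bipartite graphs,
min vertex cover = max matching = 4

Maximum matching has size 4, so minimum vertex cover also has size 4.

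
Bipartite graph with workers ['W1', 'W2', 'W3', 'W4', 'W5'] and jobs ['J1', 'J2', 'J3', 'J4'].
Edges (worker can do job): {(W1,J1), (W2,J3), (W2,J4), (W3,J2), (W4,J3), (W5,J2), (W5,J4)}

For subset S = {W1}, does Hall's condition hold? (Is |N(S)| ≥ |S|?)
Yes: |N(S)| = 1, |S| = 1

Subset S = {W1}
Neighbors N(S) = {J1}

|N(S)| = 1, |S| = 1
Hall's condition: |N(S)| ≥ |S| is satisfied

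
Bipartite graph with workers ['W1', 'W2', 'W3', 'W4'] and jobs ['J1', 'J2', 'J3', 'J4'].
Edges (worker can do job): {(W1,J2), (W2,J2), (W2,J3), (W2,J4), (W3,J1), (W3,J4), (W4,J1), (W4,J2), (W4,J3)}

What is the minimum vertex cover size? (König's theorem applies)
Minimum vertex cover size = 4

By König's theorem: in bipartite graphs,
min vertex cover = max matching = 4

Maximum matching has size 4, so minimum vertex cover also has size 4.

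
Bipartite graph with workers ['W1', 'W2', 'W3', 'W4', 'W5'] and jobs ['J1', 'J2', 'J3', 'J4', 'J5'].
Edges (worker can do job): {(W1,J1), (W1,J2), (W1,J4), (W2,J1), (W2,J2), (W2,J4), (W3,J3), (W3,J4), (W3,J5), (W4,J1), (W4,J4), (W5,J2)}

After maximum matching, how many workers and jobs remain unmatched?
Unmatched: 1 workers, 1 jobs

Maximum matching size: 4
Workers: 5 total, 4 matched, 1 unmatched
Jobs: 5 total, 4 matched, 1 unmatched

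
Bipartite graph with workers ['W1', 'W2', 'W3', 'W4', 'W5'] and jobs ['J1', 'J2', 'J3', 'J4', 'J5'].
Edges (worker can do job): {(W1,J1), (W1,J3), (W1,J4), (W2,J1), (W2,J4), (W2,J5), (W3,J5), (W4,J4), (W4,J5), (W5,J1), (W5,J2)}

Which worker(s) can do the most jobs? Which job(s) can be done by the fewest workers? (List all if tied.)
Most versatile: W1, W2 (3 jobs); Least covered: J2, J3 (1 workers)

Worker degrees (jobs they can do): W1:3, W2:3, W3:1, W4:2, W5:2
Job degrees (workers who can do it): J1:3, J2:1, J3:1, J4:3, J5:3

Maximum worker degree is 3, achieved by: W1, W2
Minimum job degree is 1, achieved by: J2, J3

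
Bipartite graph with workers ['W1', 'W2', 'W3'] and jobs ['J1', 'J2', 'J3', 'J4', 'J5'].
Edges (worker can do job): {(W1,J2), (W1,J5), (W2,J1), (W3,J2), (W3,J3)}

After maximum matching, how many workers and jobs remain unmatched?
Unmatched: 0 workers, 2 jobs

Maximum matching size: 3
Workers: 3 total, 3 matched, 0 unmatched
Jobs: 5 total, 3 matched, 2 unmatched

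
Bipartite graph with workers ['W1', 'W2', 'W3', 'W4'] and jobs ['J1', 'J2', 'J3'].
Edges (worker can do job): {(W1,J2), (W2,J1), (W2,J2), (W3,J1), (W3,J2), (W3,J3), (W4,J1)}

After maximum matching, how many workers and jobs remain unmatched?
Unmatched: 1 workers, 0 jobs

Maximum matching size: 3
Workers: 4 total, 3 matched, 1 unmatched
Jobs: 3 total, 3 matched, 0 unmatched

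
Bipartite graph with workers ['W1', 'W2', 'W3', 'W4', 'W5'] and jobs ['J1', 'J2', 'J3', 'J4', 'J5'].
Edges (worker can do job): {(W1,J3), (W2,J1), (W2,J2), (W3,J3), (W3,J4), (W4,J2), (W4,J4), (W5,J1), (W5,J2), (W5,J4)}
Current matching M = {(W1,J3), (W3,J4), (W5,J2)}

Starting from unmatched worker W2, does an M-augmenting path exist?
Yes: W2 → J2 → W5 → J1

An M-augmenting path alternates non-matching / matching edges, starting and ending at unmatched vertices.
Path: W2 → J2 → W5 → J1
(J1 is unmatched in M, so the path is augmenting.)
Flipping edges along this path would increase |M| from 3 to 4.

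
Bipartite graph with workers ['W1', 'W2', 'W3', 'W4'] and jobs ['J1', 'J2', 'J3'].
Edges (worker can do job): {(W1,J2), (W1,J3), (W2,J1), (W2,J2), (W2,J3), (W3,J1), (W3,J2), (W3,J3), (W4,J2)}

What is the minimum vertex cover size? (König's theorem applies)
Minimum vertex cover size = 3

By König's theorem: in bipartite graphs,
min vertex cover = max matching = 3

Maximum matching has size 3, so minimum vertex cover also has size 3.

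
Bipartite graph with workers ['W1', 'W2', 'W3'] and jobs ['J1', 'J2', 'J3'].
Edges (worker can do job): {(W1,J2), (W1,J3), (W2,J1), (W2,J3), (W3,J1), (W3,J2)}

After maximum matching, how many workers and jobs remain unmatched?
Unmatched: 0 workers, 0 jobs

Maximum matching size: 3
Workers: 3 total, 3 matched, 0 unmatched
Jobs: 3 total, 3 matched, 0 unmatched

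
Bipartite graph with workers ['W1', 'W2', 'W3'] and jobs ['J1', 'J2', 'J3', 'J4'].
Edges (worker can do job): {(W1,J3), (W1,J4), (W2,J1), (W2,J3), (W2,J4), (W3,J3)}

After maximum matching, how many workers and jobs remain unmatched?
Unmatched: 0 workers, 1 jobs

Maximum matching size: 3
Workers: 3 total, 3 matched, 0 unmatched
Jobs: 4 total, 3 matched, 1 unmatched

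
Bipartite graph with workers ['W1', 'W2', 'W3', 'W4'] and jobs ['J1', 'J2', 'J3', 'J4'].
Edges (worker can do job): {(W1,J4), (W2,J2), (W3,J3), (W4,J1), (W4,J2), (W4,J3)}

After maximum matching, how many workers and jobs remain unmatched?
Unmatched: 0 workers, 0 jobs

Maximum matching size: 4
Workers: 4 total, 4 matched, 0 unmatched
Jobs: 4 total, 4 matched, 0 unmatched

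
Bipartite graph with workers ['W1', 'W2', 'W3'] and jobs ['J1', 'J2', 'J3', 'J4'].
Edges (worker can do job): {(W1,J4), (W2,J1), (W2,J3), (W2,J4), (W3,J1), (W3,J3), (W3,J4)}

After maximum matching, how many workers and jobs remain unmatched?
Unmatched: 0 workers, 1 jobs

Maximum matching size: 3
Workers: 3 total, 3 matched, 0 unmatched
Jobs: 4 total, 3 matched, 1 unmatched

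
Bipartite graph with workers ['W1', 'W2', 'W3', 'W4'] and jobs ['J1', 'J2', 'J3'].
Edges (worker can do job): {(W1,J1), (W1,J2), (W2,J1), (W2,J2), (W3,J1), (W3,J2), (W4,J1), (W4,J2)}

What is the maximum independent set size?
Maximum independent set = 5

By König's theorem:
- Min vertex cover = Max matching = 2
- Max independent set = Total vertices - Min vertex cover
- Max independent set = 7 - 2 = 5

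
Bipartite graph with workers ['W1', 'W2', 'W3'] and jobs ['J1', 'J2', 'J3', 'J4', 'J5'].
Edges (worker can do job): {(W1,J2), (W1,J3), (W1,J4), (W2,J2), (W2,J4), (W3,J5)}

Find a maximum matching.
Matching: {(W1,J4), (W2,J2), (W3,J5)}

Maximum matching (size 3):
  W1 → J4
  W2 → J2
  W3 → J5

Each worker is assigned to at most one job, and each job to at most one worker.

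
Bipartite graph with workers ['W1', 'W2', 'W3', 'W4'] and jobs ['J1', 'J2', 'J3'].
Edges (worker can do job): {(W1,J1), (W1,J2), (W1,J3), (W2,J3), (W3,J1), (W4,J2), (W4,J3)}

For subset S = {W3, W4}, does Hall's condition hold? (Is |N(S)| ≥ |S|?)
Yes: |N(S)| = 3, |S| = 2

Subset S = {W3, W4}
Neighbors N(S) = {J1, J2, J3}

|N(S)| = 3, |S| = 2
Hall's condition: |N(S)| ≥ |S| is satisfied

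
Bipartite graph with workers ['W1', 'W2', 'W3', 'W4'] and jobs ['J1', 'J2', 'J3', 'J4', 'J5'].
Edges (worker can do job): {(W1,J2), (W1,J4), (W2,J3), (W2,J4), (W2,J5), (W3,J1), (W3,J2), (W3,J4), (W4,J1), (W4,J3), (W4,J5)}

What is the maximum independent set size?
Maximum independent set = 5

By König's theorem:
- Min vertex cover = Max matching = 4
- Max independent set = Total vertices - Min vertex cover
- Max independent set = 9 - 4 = 5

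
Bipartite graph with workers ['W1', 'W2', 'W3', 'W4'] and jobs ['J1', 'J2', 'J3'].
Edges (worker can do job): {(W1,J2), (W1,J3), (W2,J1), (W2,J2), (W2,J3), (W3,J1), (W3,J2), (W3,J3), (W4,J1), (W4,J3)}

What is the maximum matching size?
Maximum matching size = 3

Maximum matching: {(W1,J3), (W3,J2), (W4,J1)}
Size: 3

This assigns 3 workers to 3 distinct jobs.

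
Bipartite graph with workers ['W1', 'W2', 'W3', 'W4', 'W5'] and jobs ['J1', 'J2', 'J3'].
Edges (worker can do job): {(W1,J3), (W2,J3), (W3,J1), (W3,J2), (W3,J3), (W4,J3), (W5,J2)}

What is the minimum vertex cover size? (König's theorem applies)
Minimum vertex cover size = 3

By König's theorem: in bipartite graphs,
min vertex cover = max matching = 3

Maximum matching has size 3, so minimum vertex cover also has size 3.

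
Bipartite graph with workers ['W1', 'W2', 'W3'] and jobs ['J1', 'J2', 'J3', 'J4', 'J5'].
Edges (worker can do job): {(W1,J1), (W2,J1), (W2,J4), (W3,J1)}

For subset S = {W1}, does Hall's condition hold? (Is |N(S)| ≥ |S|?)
Yes: |N(S)| = 1, |S| = 1

Subset S = {W1}
Neighbors N(S) = {J1}

|N(S)| = 1, |S| = 1
Hall's condition: |N(S)| ≥ |S| is satisfied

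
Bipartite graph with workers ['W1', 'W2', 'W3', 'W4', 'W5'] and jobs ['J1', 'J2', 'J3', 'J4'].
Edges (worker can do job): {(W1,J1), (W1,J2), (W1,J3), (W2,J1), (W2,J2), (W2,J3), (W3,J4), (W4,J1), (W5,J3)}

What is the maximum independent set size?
Maximum independent set = 5

By König's theorem:
- Min vertex cover = Max matching = 4
- Max independent set = Total vertices - Min vertex cover
- Max independent set = 9 - 4 = 5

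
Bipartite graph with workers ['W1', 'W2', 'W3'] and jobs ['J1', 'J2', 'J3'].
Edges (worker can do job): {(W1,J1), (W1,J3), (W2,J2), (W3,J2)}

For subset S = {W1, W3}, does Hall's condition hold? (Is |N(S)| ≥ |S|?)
Yes: |N(S)| = 3, |S| = 2

Subset S = {W1, W3}
Neighbors N(S) = {J1, J2, J3}

|N(S)| = 3, |S| = 2
Hall's condition: |N(S)| ≥ |S| is satisfied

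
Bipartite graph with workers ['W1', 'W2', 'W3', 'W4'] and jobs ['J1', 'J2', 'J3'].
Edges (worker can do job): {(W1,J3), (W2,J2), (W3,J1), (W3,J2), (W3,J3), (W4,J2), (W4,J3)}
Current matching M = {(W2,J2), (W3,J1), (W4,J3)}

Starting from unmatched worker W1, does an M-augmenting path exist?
No augmenting path from W1

Alternating search from W1 reaches jobs: {J2, J3}.
Every reachable job is already matched in M, and following those matched edges back to workers exposes no further unvisited jobs.
No M-augmenting path from W1 exists.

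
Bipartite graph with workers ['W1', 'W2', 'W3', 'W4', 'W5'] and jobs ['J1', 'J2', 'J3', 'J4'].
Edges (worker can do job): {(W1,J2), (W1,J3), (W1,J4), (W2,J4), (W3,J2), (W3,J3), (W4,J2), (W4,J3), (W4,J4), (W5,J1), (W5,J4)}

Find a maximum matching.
Matching: {(W1,J4), (W3,J2), (W4,J3), (W5,J1)}

Maximum matching (size 4):
  W1 → J4
  W3 → J2
  W4 → J3
  W5 → J1

Each worker is assigned to at most one job, and each job to at most one worker.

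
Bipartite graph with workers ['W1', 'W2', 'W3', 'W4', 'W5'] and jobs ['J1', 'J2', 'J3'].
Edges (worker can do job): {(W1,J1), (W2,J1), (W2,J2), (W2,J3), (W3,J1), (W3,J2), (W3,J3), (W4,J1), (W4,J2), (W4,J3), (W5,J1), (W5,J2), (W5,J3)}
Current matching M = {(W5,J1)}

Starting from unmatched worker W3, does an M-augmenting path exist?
Yes: W3 → J2

An M-augmenting path alternates non-matching / matching edges, starting and ending at unmatched vertices.
Path: W3 → J2
(J2 is unmatched in M, so the path is augmenting.)
Flipping edges along this path would increase |M| from 1 to 2.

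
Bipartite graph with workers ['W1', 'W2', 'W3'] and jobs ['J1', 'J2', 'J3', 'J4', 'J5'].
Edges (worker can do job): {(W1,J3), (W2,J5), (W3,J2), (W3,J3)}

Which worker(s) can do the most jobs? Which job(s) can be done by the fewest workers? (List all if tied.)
Most versatile: W3 (2 jobs); Least covered: J1, J4 (0 workers)

Worker degrees (jobs they can do): W1:1, W2:1, W3:2
Job degrees (workers who can do it): J1:0, J2:1, J3:2, J4:0, J5:1

Maximum worker degree is 2, achieved by: W3
Minimum job degree is 0, achieved by: J1, J4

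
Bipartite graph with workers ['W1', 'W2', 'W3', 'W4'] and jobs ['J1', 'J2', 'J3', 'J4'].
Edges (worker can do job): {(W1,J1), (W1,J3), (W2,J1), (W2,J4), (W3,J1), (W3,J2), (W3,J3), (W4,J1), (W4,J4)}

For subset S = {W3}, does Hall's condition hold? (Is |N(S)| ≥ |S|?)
Yes: |N(S)| = 3, |S| = 1

Subset S = {W3}
Neighbors N(S) = {J1, J2, J3}

|N(S)| = 3, |S| = 1
Hall's condition: |N(S)| ≥ |S| is satisfied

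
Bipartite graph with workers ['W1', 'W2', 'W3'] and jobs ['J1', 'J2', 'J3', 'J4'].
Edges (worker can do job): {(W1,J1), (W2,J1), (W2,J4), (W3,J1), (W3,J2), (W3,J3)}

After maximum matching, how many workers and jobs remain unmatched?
Unmatched: 0 workers, 1 jobs

Maximum matching size: 3
Workers: 3 total, 3 matched, 0 unmatched
Jobs: 4 total, 3 matched, 1 unmatched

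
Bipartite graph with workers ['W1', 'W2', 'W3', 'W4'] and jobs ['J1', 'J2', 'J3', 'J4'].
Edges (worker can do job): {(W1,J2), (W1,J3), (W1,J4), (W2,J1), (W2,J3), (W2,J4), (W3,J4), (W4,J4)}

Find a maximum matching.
Matching: {(W1,J3), (W2,J1), (W4,J4)}

Maximum matching (size 3):
  W1 → J3
  W2 → J1
  W4 → J4

Each worker is assigned to at most one job, and each job to at most one worker.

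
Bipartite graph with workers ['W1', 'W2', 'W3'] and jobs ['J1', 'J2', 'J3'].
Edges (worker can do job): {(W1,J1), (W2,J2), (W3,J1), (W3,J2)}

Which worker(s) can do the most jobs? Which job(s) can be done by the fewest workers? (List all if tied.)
Most versatile: W3 (2 jobs); Least covered: J3 (0 workers)

Worker degrees (jobs they can do): W1:1, W2:1, W3:2
Job degrees (workers who can do it): J1:2, J2:2, J3:0

Maximum worker degree is 2, achieved by: W3
Minimum job degree is 0, achieved by: J3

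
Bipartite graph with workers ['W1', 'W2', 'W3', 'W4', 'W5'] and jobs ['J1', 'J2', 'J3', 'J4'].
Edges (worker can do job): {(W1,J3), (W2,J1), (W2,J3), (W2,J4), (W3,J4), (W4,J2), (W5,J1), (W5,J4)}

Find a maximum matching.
Matching: {(W1,J3), (W3,J4), (W4,J2), (W5,J1)}

Maximum matching (size 4):
  W1 → J3
  W3 → J4
  W4 → J2
  W5 → J1

Each worker is assigned to at most one job, and each job to at most one worker.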